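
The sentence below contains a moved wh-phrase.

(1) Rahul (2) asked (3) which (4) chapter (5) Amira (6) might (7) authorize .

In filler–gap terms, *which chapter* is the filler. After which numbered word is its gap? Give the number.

In situ: Amira might authorize which chapter.
The filler 'which chapter' is interpreted as the direct object of 'authorize'. Wh-movement fronts it, leaving a gap right after 'authorize':
Rahul asked which chapter Amira might authorize ___.
'authorize' is word 7.

7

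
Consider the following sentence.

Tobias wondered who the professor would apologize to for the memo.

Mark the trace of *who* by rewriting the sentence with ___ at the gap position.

Pre-movement form: The professor would apologize to who for the memo.
'who' functions as the object of the preposition 'to'. The gap is right after 'to'.

Tobias wondered who the professor would apologize to ___ for the memo.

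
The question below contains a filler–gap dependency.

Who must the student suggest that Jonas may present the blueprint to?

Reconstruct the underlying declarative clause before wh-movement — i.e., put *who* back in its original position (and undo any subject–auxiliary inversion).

'who' functions as the object of the preposition 'to' (recipient of 'present'). Wh-movement fronts it, leaving a gap right after 'to':
Who must the student suggest that Jonas may present the blueprint to ___?

The student must suggest that Jonas may present the blueprint to who.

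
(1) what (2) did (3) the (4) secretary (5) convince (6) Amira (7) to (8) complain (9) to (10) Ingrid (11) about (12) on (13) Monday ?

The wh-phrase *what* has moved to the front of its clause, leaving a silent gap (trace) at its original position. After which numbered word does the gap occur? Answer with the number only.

Pre-movement form: The secretary did convince Amira to complain to Ingrid about what on Monday.
The filler 'what' is interpreted as the object of the preposition 'about'. It moves to the left edge, and the trace sits right after 'about':
What did the secretary convince Amira to complain to Ingrid about ___ on Monday?
'about' is word 11.

11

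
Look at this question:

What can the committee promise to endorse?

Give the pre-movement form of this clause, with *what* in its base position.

'what' is the direct object of 'endorse'. Fronting leaves a gap immediately after 'endorse':
What can the committee promise to endorse ___?

The committee can promise to endorse what.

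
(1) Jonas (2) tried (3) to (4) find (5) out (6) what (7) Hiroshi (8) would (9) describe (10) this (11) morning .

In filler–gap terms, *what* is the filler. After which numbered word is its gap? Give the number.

In situ: Hiroshi would describe what this morning.
'what' is the direct object of 'describe'. It moves to the left edge, and the trace sits right after 'describe':
Jonas tried to find out what Hiroshi would describe ___ this morning.
'describe' is word 9.

9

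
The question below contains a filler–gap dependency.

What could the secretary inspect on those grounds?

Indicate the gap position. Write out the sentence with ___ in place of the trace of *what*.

Underlying clause: The secretary could inspect what on those grounds.
The filler 'what' is interpreted as the direct object of 'inspect'. The gap is right after 'inspect'.

What could the secretary inspect ___ on those grounds?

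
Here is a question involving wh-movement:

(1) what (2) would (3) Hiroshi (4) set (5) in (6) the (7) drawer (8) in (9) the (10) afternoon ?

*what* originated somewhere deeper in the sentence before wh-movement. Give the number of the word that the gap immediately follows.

4

Underlying clause: Hiroshi would set what in the drawer in the afternoon.
'what' functions as the direct object of 'set'. Wh-movement fronts it, leaving a gap right after 'set':
What would Hiroshi set ___ in the drawer in the afternoon?
'set' is word 4.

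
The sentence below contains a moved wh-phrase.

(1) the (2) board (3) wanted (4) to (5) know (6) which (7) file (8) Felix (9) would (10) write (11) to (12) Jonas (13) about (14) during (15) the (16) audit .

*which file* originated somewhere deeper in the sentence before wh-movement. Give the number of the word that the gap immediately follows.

Underlying clause: Felix would write to Jonas about which file during the audit.
The filler 'which file' is interpreted as the object of the preposition 'about'. It moves to the left edge, and the trace sits right after 'about':
The board wanted to know which file Felix would write to Jonas about ___ during the audit.
'about' is word 13.

13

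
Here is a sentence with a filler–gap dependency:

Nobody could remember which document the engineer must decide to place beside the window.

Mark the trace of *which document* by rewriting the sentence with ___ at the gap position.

Before movement: The engineer must decide to place which document beside the window.
'which document' functions as the direct object of 'place'. The gap is right after 'place'.

Nobody could remember which document the engineer must decide to place ___ beside the window.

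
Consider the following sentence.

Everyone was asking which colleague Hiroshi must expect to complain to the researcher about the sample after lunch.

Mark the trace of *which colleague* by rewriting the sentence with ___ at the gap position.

Everyone was asking which colleague Hiroshi must expect ___ to complain to the researcher about the sample after lunch.

Underlying clause: Hiroshi must expect which colleague to complain to the researcher about the sample after lunch.
'which colleague' functions as the direct object of 'expect'. The gap is right after 'expect'.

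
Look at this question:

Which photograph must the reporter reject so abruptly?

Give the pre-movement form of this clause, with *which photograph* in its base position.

The reporter must reject which photograph so abruptly.

'which photograph' functions as the direct object of 'reject'. It moves to the left edge, and the trace sits right after 'reject':
Which photograph must the reporter reject ___ so abruptly?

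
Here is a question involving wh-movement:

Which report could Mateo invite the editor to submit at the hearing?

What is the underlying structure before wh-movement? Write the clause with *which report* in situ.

'which report' functions as the direct object of 'submit'. It moves to the left edge, and the trace sits right after 'submit':
Which report could Mateo invite the editor to submit ___ at the hearing?

Mateo could invite the editor to submit which report at the hearing.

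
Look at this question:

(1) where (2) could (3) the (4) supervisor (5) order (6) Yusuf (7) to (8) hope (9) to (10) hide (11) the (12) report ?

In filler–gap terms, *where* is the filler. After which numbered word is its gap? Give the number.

Before movement: The supervisor could order Yusuf to hope to hide the report where.
'where' functions as the locative complement of 'hide'. Wh-movement fronts it, leaving a gap right after 'report':
Where could the supervisor order Yusuf to hope to hide the report ___?
'report' is word 12.

12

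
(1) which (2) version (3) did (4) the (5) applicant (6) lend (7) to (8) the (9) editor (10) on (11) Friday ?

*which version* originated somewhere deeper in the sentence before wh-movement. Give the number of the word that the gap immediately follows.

In situ: The applicant did lend which version to the editor on Friday.
'which version' is the direct object of 'lend'. It moves to the left edge, and the trace sits right after 'lend':
Which version did the applicant lend ___ to the editor on Friday?
'lend' is word 6.

6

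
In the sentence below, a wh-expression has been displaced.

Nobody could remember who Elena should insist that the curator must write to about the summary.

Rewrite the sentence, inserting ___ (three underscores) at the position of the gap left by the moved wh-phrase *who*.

Nobody could remember who Elena should insist that the curator must write to ___ about the summary.

Before movement: Elena should insist that the curator must write to who about the summary.
The filler 'who' is interpreted as the object of the preposition 'to'. The gap is right after 'to'.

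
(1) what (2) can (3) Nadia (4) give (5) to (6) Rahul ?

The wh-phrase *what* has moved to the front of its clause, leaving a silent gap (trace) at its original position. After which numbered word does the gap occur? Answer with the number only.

Before movement: Nadia can give what to Rahul.
The filler 'what' is interpreted as the direct object of 'give'. It moves to the left edge, and the trace sits right after 'give':
What can Nadia give ___ to Rahul?
'give' is word 4.

4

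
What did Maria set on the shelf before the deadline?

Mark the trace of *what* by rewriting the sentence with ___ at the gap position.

Underlying clause: Maria did set what on the shelf before the deadline.
The filler 'what' is interpreted as the direct object of 'set'. The gap is right after 'set'.

What did Maria set ___ on the shelf before the deadline?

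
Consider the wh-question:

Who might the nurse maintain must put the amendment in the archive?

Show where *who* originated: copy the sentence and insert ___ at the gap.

Before movement: The nurse might maintain who must put the amendment in the archive.
'who' is the subject of the clause embedded under 'maintain'. The gap is right after 'maintain'.

Who might the nurse maintain ___ must put the amendment in the archive?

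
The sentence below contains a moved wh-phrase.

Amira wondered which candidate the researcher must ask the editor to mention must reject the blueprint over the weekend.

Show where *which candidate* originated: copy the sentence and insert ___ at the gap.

Amira wondered which candidate the researcher must ask the editor to mention ___ must reject the blueprint over the weekend.

Before movement: The researcher must ask the editor to mention which candidate must reject the blueprint over the weekend.
'which candidate' functions as the subject of the clause embedded under 'mention'. The gap is right after 'mention'.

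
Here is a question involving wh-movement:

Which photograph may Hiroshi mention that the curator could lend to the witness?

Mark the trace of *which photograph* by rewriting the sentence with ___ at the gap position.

Which photograph may Hiroshi mention that the curator could lend ___ to the witness?

Pre-movement form: Hiroshi may mention that the curator could lend which photograph to the witness.
'which photograph' is the direct object of 'lend'. The gap is right after 'lend'.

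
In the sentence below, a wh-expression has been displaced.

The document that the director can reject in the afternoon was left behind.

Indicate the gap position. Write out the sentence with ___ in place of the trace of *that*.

The filler 'that' is interpreted as the direct object of 'reject'. The gap is right after 'reject'.

The document that the director can reject ___ in the afternoon was left behind.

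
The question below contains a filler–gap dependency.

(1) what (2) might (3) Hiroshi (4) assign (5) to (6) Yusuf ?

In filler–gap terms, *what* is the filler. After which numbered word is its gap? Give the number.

Underlying clause: Hiroshi might assign what to Yusuf.
'what' functions as the direct object of 'assign'. It moves to the left edge, and the trace sits right after 'assign':
What might Hiroshi assign ___ to Yusuf?
'assign' is word 4.

4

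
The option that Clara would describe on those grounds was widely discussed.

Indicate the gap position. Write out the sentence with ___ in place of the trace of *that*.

'that' is the direct object of 'describe'. The gap is right after 'describe'.

The option that Clara would describe ___ on those grounds was widely discussed.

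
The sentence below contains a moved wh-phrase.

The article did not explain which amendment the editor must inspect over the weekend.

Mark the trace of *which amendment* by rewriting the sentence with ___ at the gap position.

The article did not explain which amendment the editor must inspect ___ over the weekend.

Underlying clause: The editor must inspect which amendment over the weekend.
'which amendment' functions as the direct object of 'inspect'. The gap is right after 'inspect'.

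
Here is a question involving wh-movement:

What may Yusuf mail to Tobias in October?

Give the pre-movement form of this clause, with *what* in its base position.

Yusuf may mail what to Tobias in October.

The filler 'what' is interpreted as the direct object of 'mail'. Wh-movement fronts it, leaving a gap right after 'mail':
What may Yusuf mail ___ to Tobias in October?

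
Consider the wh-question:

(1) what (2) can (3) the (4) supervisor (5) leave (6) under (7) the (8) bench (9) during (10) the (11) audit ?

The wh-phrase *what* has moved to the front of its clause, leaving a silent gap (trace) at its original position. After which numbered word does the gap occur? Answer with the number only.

Underlying clause: The supervisor can leave what under the bench during the audit.
The filler 'what' is interpreted as the direct object of 'leave'. Wh-movement fronts it, leaving a gap right after 'leave':
What can the supervisor leave ___ under the bench during the audit?
'leave' is word 5.

5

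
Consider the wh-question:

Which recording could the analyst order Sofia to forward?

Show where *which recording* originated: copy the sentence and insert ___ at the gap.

Before movement: The analyst could order Sofia to forward which recording.
'which recording' functions as the direct object of 'forward'. The gap is right after 'forward'.

Which recording could the analyst order Sofia to forward ___?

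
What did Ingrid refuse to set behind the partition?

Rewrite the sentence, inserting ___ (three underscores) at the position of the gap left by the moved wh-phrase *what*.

What did Ingrid refuse to set ___ behind the partition?

Underlying clause: Ingrid did refuse to set what behind the partition.
'what' functions as the direct object of 'set'. The gap is right after 'set'.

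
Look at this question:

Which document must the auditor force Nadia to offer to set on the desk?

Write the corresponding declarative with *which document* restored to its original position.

The auditor must force Nadia to offer to set which document on the desk.

'which document' is the direct object of 'set'. Fronting leaves a gap immediately after 'set':
Which document must the auditor force Nadia to offer to set ___ on the desk?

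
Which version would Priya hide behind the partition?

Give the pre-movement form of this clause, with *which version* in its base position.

Priya would hide which version behind the partition.

'which version' is the direct object of 'hide'. Fronting leaves a gap immediately after 'hide':
Which version would Priya hide ___ behind the partition?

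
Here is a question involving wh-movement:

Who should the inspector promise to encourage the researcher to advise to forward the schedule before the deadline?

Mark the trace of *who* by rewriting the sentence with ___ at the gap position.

Who should the inspector promise to encourage the researcher to advise ___ to forward the schedule before the deadline?

In situ: The inspector should promise to encourage the researcher to advise who to forward the schedule before the deadline.
'who' functions as the direct object of 'advise'. The gap is right after 'advise'.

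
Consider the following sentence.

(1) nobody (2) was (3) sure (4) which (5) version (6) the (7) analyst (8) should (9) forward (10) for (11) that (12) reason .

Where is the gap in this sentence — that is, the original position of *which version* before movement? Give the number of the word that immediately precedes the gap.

9

Underlying clause: The analyst should forward which version for that reason.
'which version' functions as the direct object of 'forward'. Fronting leaves a gap immediately after 'forward':
Nobody was sure which version the analyst should forward ___ for that reason.
'forward' is word 9.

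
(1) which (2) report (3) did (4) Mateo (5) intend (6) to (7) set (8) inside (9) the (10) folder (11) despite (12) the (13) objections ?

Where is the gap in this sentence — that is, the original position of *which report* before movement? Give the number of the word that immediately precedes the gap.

Pre-movement form: Mateo did intend to set which report inside the folder despite the objections.
'which report' is the direct object of 'set'. It moves to the left edge, and the trace sits right after 'set':
Which report did Mateo intend to set ___ inside the folder despite the objections?
'set' is word 7.

7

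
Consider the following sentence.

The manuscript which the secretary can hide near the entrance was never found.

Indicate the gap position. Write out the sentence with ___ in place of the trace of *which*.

The manuscript which the secretary can hide ___ near the entrance was never found.

The filler 'which' is interpreted as the direct object of 'hide'. The gap is right after 'hide'.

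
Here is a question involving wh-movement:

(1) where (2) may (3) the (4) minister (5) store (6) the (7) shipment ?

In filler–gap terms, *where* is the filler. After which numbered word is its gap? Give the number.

In situ: The minister may store the shipment where.
'where' functions as the locative complement of 'store'. Fronting leaves a gap immediately after 'shipment':
Where may the minister store the shipment ___?
'shipment' is word 7.

7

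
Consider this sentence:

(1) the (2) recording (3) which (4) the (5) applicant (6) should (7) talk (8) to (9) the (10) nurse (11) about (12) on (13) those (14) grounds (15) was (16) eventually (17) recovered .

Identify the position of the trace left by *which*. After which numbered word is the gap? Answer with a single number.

The filler 'which' is interpreted as the object of the preposition 'about'. It moves to the left edge, and the trace sits right after 'about':
The recording which the applicant should talk to the nurse about ___ on those grounds was eventually recovered.
'about' is word 11.

11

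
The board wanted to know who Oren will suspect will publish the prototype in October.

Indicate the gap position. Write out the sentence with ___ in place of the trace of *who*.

The board wanted to know who Oren will suspect ___ will publish the prototype in October.

Before movement: Oren will suspect who will publish the prototype in October.
The filler 'who' is interpreted as the subject of the clause embedded under 'suspect'. The gap is right after 'suspect'.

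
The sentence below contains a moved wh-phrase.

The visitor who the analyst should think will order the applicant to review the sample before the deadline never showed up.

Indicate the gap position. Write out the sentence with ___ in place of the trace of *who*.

The visitor who the analyst should think ___ will order the applicant to review the sample before the deadline never showed up.

The filler 'who' is interpreted as the subject of the clause embedded under 'think'. The gap is right after 'think'.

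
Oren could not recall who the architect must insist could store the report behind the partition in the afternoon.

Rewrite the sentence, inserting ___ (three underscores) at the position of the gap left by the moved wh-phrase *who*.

Before movement: The architect must insist who could store the report behind the partition in the afternoon.
'who' is the subject of the clause embedded under 'insist'. The gap is right after 'insist'.

Oren could not recall who the architect must insist ___ could store the report behind the partition in the afternoon.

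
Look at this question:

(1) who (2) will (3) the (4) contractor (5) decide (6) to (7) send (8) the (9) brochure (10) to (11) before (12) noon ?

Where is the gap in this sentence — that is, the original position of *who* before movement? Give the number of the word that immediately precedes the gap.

10

Underlying clause: The contractor will decide to send the brochure to who before noon.
'who' functions as the object of the preposition 'to' (recipient of 'send'). It moves to the left edge, and the trace sits right after 'to':
Who will the contractor decide to send the brochure to ___ before noon?
'to' is word 10.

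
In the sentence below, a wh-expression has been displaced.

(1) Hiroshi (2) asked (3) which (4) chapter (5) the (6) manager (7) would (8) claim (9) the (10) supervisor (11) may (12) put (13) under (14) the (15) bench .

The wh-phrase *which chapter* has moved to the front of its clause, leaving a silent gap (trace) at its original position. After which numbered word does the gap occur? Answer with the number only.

12

In situ: The manager would claim the supervisor may put which chapter under the bench.
'which chapter' is the direct object of 'put'. Wh-movement fronts it, leaving a gap right after 'put':
Hiroshi asked which chapter the manager would claim the supervisor may put ___ under the bench.
'put' is word 12.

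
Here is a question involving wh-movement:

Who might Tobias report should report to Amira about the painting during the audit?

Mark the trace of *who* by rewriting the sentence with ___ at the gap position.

Before movement: Tobias might report who should report to Amira about the painting during the audit.
'who' is the subject of the clause embedded under 'report'. The gap is right after 'report'.

Who might Tobias report ___ should report to Amira about the painting during the audit?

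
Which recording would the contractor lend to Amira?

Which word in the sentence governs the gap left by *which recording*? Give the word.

lend

Underlying clause: The contractor would lend which recording to Amira.
'which recording' functions as the direct object of 'lend'. It moves to the left edge, and the trace sits right after 'lend':
Which recording would the contractor lend ___ to Amira?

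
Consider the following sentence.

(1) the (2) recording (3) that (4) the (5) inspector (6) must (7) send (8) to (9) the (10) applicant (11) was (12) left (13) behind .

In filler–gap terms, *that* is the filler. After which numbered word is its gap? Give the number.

7

The filler 'that' is interpreted as the direct object of 'send'. Fronting leaves a gap immediately after 'send':
The recording that the inspector must send ___ to the applicant was left behind.
'send' is word 7.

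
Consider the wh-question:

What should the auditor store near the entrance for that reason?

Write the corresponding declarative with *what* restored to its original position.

'what' is the direct object of 'store'. Fronting leaves a gap immediately after 'store':
What should the auditor store ___ near the entrance for that reason?

The auditor should store what near the entrance for that reason.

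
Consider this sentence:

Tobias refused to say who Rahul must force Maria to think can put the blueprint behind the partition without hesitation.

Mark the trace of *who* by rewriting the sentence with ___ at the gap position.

Tobias refused to say who Rahul must force Maria to think ___ can put the blueprint behind the partition without hesitation.

Underlying clause: Rahul must force Maria to think who can put the blueprint behind the partition without hesitation.
'who' is the subject of the clause embedded under 'think'. The gap is right after 'think'.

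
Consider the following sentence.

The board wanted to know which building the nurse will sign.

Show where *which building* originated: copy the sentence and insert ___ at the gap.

The board wanted to know which building the nurse will sign ___.

Pre-movement form: The nurse will sign which building.
'which building' is the direct object of 'sign'. The gap is right after 'sign'.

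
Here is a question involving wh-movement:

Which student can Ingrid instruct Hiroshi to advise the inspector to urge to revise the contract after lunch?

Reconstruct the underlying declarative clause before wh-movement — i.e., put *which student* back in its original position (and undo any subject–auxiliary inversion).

Ingrid can instruct Hiroshi to advise the inspector to urge which student to revise the contract after lunch.

'which student' functions as the direct object of 'urge'. Wh-movement fronts it, leaving a gap right after 'urge':
Which student can Ingrid instruct Hiroshi to advise the inspector to urge ___ to revise the contract after lunch?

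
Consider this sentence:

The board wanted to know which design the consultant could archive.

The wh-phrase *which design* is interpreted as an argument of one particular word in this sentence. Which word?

Pre-movement form: The consultant could archive which design.
The filler 'which design' is interpreted as the direct object of 'archive'. Fronting leaves a gap immediately after 'archive':
The board wanted to know which design the consultant could archive ___.

archive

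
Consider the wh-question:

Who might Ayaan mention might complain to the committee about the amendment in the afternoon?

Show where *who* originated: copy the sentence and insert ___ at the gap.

Who might Ayaan mention ___ might complain to the committee about the amendment in the afternoon?

Before movement: Ayaan might mention who might complain to the committee about the amendment in the afternoon.
'who' functions as the subject of the clause embedded under 'mention'. The gap is right after 'mention'.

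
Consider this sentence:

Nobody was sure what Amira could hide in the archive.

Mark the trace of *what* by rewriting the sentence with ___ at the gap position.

Pre-movement form: Amira could hide what in the archive.
The filler 'what' is interpreted as the direct object of 'hide'. The gap is right after 'hide'.

Nobody was sure what Amira could hide ___ in the archive.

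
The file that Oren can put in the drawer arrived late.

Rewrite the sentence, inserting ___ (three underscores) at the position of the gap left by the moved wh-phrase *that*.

'that' functions as the direct object of 'put'. The gap is right after 'put'.

The file that Oren can put ___ in the drawer arrived late.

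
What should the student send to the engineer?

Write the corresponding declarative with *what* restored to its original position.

The student should send what to the engineer.

The filler 'what' is interpreted as the direct object of 'send'. It moves to the left edge, and the trace sits right after 'send':
What should the student send ___ to the engineer?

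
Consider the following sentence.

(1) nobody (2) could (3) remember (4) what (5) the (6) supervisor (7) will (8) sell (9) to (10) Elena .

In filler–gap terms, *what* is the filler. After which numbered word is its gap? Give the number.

8

In situ: The supervisor will sell what to Elena.
'what' functions as the direct object of 'sell'. Wh-movement fronts it, leaving a gap right after 'sell':
Nobody could remember what the supervisor will sell ___ to Elena.
'sell' is word 8.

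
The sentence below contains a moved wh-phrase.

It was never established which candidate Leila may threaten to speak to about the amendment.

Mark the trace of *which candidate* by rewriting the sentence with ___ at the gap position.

It was never established which candidate Leila may threaten to speak to ___ about the amendment.

In situ: Leila may threaten to speak to which candidate about the amendment.
'which candidate' is the object of the preposition 'to'. The gap is right after 'to'.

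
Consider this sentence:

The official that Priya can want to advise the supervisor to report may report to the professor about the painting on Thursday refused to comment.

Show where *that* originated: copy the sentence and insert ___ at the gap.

'that' functions as the subject of the clause embedded under 'report'. The gap is right after 'report'.

The official that Priya can want to advise the supervisor to report ___ may report to the professor about the painting on Thursday refused to comment.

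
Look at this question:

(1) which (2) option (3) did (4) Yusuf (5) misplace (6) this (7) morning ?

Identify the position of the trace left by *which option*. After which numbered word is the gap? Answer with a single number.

Pre-movement form: Yusuf did misplace which option this morning.
'which option' functions as the direct object of 'misplace'. Fronting leaves a gap immediately after 'misplace':
Which option did Yusuf misplace ___ this morning?
'misplace' is word 5.

5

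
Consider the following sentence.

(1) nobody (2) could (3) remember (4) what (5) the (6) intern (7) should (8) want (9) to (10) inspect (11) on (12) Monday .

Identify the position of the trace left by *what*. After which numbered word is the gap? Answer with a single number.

10

In situ: The intern should want to inspect what on Monday.
The filler 'what' is interpreted as the direct object of 'inspect'. It moves to the left edge, and the trace sits right after 'inspect':
Nobody could remember what the intern should want to inspect ___ on Monday.
'inspect' is word 10.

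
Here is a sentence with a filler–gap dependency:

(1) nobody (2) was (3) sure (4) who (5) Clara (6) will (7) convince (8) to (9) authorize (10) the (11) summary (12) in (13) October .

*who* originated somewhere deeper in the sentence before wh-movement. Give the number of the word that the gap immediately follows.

7

Underlying clause: Clara will convince who to authorize the summary in October.
'who' functions as the direct object of 'convince'. Fronting leaves a gap immediately after 'convince':
Nobody was sure who Clara will convince ___ to authorize the summary in October.
'convince' is word 7.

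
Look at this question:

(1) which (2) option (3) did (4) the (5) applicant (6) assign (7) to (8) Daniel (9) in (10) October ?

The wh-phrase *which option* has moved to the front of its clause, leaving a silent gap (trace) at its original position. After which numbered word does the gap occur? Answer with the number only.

6

Before movement: The applicant did assign which option to Daniel in October.
'which option' functions as the direct object of 'assign'. It moves to the left edge, and the trace sits right after 'assign':
Which option did the applicant assign ___ to Daniel in October?
'assign' is word 6.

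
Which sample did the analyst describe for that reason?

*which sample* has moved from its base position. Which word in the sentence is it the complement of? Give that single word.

describe

Underlying clause: The analyst did describe which sample for that reason.
'which sample' is the direct object of 'describe'. Wh-movement fronts it, leaving a gap right after 'describe':
Which sample did the analyst describe ___ for that reason?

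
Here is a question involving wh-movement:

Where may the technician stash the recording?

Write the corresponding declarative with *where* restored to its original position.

'where' functions as the locative complement of 'stash'. Fronting leaves a gap immediately after 'recording':
Where may the technician stash the recording ___?

The technician may stash the recording where.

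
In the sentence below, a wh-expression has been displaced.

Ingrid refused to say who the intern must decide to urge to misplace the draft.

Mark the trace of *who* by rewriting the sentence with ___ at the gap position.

Before movement: The intern must decide to urge who to misplace the draft.
'who' is the direct object of 'urge'. The gap is right after 'urge'.

Ingrid refused to say who the intern must decide to urge ___ to misplace the draft.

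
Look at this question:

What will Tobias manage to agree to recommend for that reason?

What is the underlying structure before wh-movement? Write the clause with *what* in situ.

Tobias will manage to agree to recommend what for that reason.

'what' is the direct object of 'recommend'. Fronting leaves a gap immediately after 'recommend':
What will Tobias manage to agree to recommend ___ for that reason?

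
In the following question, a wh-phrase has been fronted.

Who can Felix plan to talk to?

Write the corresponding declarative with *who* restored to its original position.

'who' is the object of the preposition 'to'. Wh-movement fronts it, leaving a gap right after 'to':
Who can Felix plan to talk to ___?

Felix can plan to talk to who.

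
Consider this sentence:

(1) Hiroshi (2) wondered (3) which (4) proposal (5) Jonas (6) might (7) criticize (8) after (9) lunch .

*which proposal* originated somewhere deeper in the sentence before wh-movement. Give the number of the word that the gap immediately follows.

Before movement: Jonas might criticize which proposal after lunch.
The filler 'which proposal' is interpreted as the direct object of 'criticize'. It moves to the left edge, and the trace sits right after 'criticize':
Hiroshi wondered which proposal Jonas might criticize ___ after lunch.
'criticize' is word 7.

7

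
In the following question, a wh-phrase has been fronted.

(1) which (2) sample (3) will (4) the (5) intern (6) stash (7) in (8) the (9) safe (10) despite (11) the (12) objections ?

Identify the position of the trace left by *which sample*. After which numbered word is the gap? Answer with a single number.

6

In situ: The intern will stash which sample in the safe despite the objections.
'which sample' functions as the direct object of 'stash'. Wh-movement fronts it, leaving a gap right after 'stash':
Which sample will the intern stash ___ in the safe despite the objections?
'stash' is word 6.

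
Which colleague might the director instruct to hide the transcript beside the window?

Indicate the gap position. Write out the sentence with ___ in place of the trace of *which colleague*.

Which colleague might the director instruct ___ to hide the transcript beside the window?

Underlying clause: The director might instruct which colleague to hide the transcript beside the window.
The filler 'which colleague' is interpreted as the direct object of 'instruct'. The gap is right after 'instruct'.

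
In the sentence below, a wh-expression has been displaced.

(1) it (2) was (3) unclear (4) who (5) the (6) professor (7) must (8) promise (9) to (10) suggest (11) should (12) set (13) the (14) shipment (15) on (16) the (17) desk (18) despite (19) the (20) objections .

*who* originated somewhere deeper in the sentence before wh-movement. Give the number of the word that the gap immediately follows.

Pre-movement form: The professor must promise to suggest who should set the shipment on the desk despite the objections.
The filler 'who' is interpreted as the subject of the clause embedded under 'suggest'. Fronting leaves a gap immediately after 'suggest':
It was unclear who the professor must promise to suggest ___ should set the shipment on the desk despite the objections.
'suggest' is word 10.

10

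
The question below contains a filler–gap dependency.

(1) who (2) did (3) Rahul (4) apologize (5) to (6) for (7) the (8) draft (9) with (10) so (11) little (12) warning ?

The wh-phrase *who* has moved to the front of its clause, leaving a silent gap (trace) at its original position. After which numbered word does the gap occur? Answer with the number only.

In situ: Rahul did apologize to who for the draft with so little warning.
'who' functions as the object of the preposition 'to'. It moves to the left edge, and the trace sits right after 'to':
Who did Rahul apologize to ___ for the draft with so little warning?
'to' is word 5.

5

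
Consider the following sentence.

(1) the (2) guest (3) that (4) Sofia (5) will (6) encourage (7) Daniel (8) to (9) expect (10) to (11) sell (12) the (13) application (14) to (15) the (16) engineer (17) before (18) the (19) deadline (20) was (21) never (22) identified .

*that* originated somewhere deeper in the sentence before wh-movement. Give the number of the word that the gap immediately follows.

9

The filler 'that' is interpreted as the direct object of 'expect'. Fronting leaves a gap immediately after 'expect':
The guest that Sofia will encourage Daniel to expect ___ to sell the application to the engineer before the deadline was never identified.
'expect' is word 9.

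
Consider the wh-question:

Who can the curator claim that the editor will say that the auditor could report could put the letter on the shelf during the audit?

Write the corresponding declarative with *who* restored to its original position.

The filler 'who' is interpreted as the subject of the clause embedded under 'report'. Fronting leaves a gap immediately after 'report':
Who can the curator claim that the editor will say that the auditor could report ___ could put the letter on the shelf during the audit?

The curator can claim that the editor will say that the auditor could report who could put the letter on the shelf during the audit.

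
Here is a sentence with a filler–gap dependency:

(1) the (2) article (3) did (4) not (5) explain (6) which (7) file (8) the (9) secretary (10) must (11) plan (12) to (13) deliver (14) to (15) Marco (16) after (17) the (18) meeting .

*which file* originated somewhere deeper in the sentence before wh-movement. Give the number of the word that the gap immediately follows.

Pre-movement form: The secretary must plan to deliver which file to Marco after the meeting.
'which file' functions as the direct object of 'deliver'. It moves to the left edge, and the trace sits right after 'deliver':
The article did not explain which file the secretary must plan to deliver ___ to Marco after the meeting.
'deliver' is word 13.

13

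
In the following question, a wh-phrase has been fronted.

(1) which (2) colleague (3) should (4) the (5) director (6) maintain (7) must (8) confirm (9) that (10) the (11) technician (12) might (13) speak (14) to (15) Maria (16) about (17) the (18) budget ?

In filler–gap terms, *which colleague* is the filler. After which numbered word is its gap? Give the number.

Pre-movement form: The director should maintain which colleague must confirm that the technician might speak to Maria about the budget.
'which colleague' functions as the subject of the clause embedded under 'maintain'. It moves to the left edge, and the trace sits right after 'maintain':
Which colleague should the director maintain ___ must confirm that the technician might speak to Maria about the budget?
'maintain' is word 6.

6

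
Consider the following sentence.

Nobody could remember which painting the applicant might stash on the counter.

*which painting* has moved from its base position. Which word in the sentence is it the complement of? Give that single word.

Underlying clause: The applicant might stash which painting on the counter.
'which painting' is the direct object of 'stash'. Wh-movement fronts it, leaving a gap right after 'stash':
Nobody could remember which painting the applicant might stash ___ on the counter.

stash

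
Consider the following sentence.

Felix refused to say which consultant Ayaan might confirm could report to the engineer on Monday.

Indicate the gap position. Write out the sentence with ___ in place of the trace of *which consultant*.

In situ: Ayaan might confirm which consultant could report to the engineer on Monday.
'which consultant' is the subject of the clause embedded under 'confirm'. The gap is right after 'confirm'.

Felix refused to say which consultant Ayaan might confirm ___ could report to the engineer on Monday.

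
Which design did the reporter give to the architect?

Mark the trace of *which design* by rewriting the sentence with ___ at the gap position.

In situ: The reporter did give which design to the architect.
The filler 'which design' is interpreted as the direct object of 'give'. The gap is right after 'give'.

Which design did the reporter give ___ to the architect?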